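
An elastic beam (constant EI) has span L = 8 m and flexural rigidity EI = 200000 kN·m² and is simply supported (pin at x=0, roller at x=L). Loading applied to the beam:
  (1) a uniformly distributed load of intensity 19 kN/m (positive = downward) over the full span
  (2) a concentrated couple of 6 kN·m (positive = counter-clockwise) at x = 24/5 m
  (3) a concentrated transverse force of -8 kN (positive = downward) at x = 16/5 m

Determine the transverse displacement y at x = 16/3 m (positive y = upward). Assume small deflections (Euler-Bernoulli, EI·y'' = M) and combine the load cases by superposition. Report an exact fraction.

y(16/3) = -388447/94921875 m

Load 1 — uniform load w=19 kN/m over full span:
  y_1 = -wx(L³-2Lx²+x³)/(24EI) = -19·(16/3)·(8³-2·8·(16/3)²+(16/3)³)/(24·200000) = -3344/759375 m
Load 2 — applied couple M₀=6 kN·m at a=24/5 m (b=L-a=16/5):
  y_2 = (M₀x³/(6L)-M₀(x-a)²/2+C₁x)/EI  [x>a] with C₁=M₀(3b²-L²)/(6L)=-104/25 = (6·(16/3)³/(6·8)-6·((16/3)-(24/5))²/2+(-104/25)·(16/3))/200000 = -43/2109375 m
Load 3 — point force P=-8 kN at a=16/5 m (b=L-a=24/5):
  y_3 = -Pa(L-x)(2Lx-a²-x²)/(6LEI)  [x>a] = -(-8)·(16/5)·(8-(16/3))·(2·8·(16/3)-(16/5)²-(16/3)²)/(6·8·200000) = 10496/31640625 m
Superposition: y = Σ y_i = -388447/94921875 m ≈ -0.004092 m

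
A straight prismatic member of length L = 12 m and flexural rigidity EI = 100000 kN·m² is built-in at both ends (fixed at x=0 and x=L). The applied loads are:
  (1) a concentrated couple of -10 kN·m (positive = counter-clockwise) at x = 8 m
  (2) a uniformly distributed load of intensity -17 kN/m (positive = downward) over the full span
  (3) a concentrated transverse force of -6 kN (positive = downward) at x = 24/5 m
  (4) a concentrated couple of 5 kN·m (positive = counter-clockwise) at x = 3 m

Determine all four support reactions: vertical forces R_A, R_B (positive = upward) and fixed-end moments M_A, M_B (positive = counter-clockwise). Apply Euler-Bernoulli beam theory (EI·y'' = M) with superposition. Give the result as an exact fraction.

R_A = -3835093/36000 kN, M_A = -1311833/6000 kN·m, R_B = -3724907/36000 kN, M_B = 424949/2000 kN·m

Load 1 — applied couple M₀=-10 kN·m at a=8 m (b=L-a=4):
  R_A = 6M₀ab/L³ = 6·(-10)·8·4/12³ = -10/9 kN
  M_A = M₀b(2a-b)/L² = (-10)·4·(2·8-4)/12² = -10/3 kN·m
  R_B = -6M₀ab/L³ = -6·(-10)·8·4/12³ = 10/9 kN
  M_B = M₀a(2b-a)/L² = (-10)·8·(2·4-8)/12² = 0 kN·m
Load 2 — uniform load w=-17 kN/m over full span:
  R_A = wL/2 = (-17)·12/2 = -102 kN
  M_A = wL²/12 = (-17)·12²/12 = -204 kN·m
  R_B = wL/2 = (-17)·12/2 = -102 kN
  M_B = -wL²/12 = -(-17)·12²/12 = 204 kN·m
Load 3 — point force P=-6 kN at a=24/5 m (b=L-a=36/5):
  R_A = Pb²(3a+b)/L³ = (-6)·(36/5)²·(3·(24/5)+(36/5))/12³ = -486/125 kN
  M_A = Pab²/L² = (-6)·(24/5)·(36/5)²/12² = -1296/125 kN·m
  R_B = Pa²(a+3b)/L³ = (-6)·(24/5)²·((24/5)+3·(36/5))/12³ = -264/125 kN
  M_B = -Pa²b/L² = -(-6)·(24/5)²·(36/5)/12² = 864/125 kN·m
Load 4 — applied couple M₀=5 kN·m at a=3 m (b=L-a=9):
  R_A = 6M₀ab/L³ = 6·5·3·9/12³ = 15/32 kN
  M_A = M₀b(2a-b)/L² = 5·9·(2·3-9)/12² = -15/16 kN·m
  R_B = -6M₀ab/L³ = -6·5·3·9/12³ = -15/32 kN
  M_B = M₀a(2b-a)/L² = 5·3·(2·9-3)/12² = 25/16 kN·m
Superposition: R_A = -3835093/36000 kN, M_A = -1311833/6000 kN·m, R_B = -3724907/36000 kN, M_B = 424949/2000 kN·m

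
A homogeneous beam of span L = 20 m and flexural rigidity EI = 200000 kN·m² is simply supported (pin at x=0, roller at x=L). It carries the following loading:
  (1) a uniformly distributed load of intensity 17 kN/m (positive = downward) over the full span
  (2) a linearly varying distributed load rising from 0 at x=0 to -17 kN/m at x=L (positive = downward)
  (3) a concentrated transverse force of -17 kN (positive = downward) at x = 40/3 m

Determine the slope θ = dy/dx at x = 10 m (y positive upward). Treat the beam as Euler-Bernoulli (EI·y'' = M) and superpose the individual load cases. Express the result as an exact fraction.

θ(10) = 1411/1296000 rad

Load 1 — uniform load w=17 kN/m over full span:
  θ_1 = -w(L³-6Lx²+4x³)/(24EI) = -17·(20³-6·20·10²+4·10³)/(24·200000) = 0 rad
Load 2 — triangular load w₀=-17 kN/m (0→w₀ over full span):
  θ_2 = -w₀(7L⁴-30L²x²+15x⁴)/(360LEI) = -(-17)·(7·20⁴-30·20²·10²+15·10⁴)/(360·20·200000) = 119/144000 rad
Load 3 — point force P=-17 kN at a=40/3 m (b=L-a=20/3):
  θ_3 = -Pb(L²-b²-3x²)/(6LEI)  [x≤a] = -(-17)·(20/3)·(20²-(20/3)²-3·10²)/(6·20·200000) = 17/64800 rad
Superposition: θ = Σ θ_i = 1411/1296000 rad ≈ 0.001089 rad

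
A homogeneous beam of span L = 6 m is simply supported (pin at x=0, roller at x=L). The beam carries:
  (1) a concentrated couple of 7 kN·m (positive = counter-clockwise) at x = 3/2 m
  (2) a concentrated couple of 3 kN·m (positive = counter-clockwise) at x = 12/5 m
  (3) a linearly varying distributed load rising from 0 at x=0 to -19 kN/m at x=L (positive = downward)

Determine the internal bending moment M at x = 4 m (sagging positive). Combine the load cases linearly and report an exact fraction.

Load 1 — applied couple M₀=7 kN·m at a=3/2 m (b=L-a=9/2):
  M_1 = M₀x/L - M₀  [x>a] = 7·4/6 - 7 = -7/3 kN·m
Load 2 — applied couple M₀=3 kN·m at a=12/5 m (b=L-a=18/5):
  M_2 = M₀x/L - M₀  [x>a] = 3·4/6 - 3 = -1 kN·m
Load 3 — triangular load w₀=-19 kN/m (0→w₀ over full span):
  M_3 = w₀Lx/6 - w₀x³/(6L) = (-19)·6·4/6 - (-19)·4³/(6·6) = -380/9 kN·m
Superposition: M = Σ M_i = -410/9 kN·m ≈ -45.555556 kN·m

M(4) = -410/9 kN·m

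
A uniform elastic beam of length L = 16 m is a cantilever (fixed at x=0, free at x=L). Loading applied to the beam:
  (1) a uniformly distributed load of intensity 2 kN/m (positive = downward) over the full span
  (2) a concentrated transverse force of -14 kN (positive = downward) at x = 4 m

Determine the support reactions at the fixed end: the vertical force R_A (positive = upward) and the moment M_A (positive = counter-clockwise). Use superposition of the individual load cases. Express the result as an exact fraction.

Load 1 — uniform load w=2 kN/m over full span:
  R_A = wL = 2·16 = 32 kN
  M_A = wL²/2 = 2·16²/2 = 256 kN·m
Load 2 — point force P=-14 kN at a=4 m (b=L-a=12):
  R_A = P = (-14) = -14 kN
  M_A = Pa = (-14)·4 = -56 kN·m
Superposition: R_A = 18 kN, M_A = 200 kN·m

R_A = 18 kN, M_A = 200 kN·m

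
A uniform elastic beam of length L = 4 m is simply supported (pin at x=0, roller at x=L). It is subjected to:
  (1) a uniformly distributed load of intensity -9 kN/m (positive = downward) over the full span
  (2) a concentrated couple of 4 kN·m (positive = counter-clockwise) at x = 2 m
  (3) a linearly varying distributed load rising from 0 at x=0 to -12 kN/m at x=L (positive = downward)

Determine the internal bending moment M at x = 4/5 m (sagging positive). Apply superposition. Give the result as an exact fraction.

M(4/5) = -2108/125 kN·m

Load 1 — uniform load w=-9 kN/m over full span:
  M_1 = wx(L-x)/2 = (-9)·(4/5)·(4-(4/5))/2 = -288/25 kN·m
Load 2 — applied couple M₀=4 kN·m at a=2 m (b=L-a=2):
  M_2 = M₀x/L  [x≤a] = 4·(4/5)/4 = 4/5 kN·m
Load 3 — triangular load w₀=-12 kN/m (0→w₀ over full span):
  M_3 = w₀Lx/6 - w₀x³/(6L) = (-12)·4·(4/5)/6 - (-12)·(4/5)³/(6·4) = -768/125 kN·m
Superposition: M = Σ M_i = -2108/125 kN·m ≈ -16.864000 kN·m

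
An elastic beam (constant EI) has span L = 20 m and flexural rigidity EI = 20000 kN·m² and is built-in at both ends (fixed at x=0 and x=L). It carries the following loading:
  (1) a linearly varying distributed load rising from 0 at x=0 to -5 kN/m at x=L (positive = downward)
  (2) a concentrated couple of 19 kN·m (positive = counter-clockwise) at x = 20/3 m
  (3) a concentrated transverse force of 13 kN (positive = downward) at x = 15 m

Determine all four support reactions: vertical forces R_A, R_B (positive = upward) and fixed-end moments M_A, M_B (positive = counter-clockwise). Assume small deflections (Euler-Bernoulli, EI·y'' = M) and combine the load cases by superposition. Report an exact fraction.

R_A = -5617/480 kN, M_A = -2615/48 kN·m, R_B = -12143/480 kN, M_B = 3349/48 kN·m

Load 1 — triangular load w₀=-5 kN/m (0→w₀ over full span):
  R_A = 3w₀L/20 = 3·(-5)·20/20 = -15 kN
  M_A = w₀L²/30 = (-5)·20²/30 = -200/3 kN·m
  R_B = 7w₀L/20 = 7·(-5)·20/20 = -35 kN
  M_B = -w₀L²/20 = -(-5)·20²/20 = 100 kN·m
Load 2 — applied couple M₀=19 kN·m at a=20/3 m (b=L-a=40/3):
  R_A = 6M₀ab/L³ = 6·19·(20/3)·(40/3)/20³ = 19/15 kN
  M_A = M₀b(2a-b)/L² = 19·(40/3)·(2·(20/3)-(40/3))/20² = 0 kN·m
  R_B = -6M₀ab/L³ = -6·19·(20/3)·(40/3)/20³ = -19/15 kN
  M_B = M₀a(2b-a)/L² = 19·(20/3)·(2·(40/3)-(20/3))/20² = 19/3 kN·m
Load 3 — point force P=13 kN at a=15 m (b=L-a=5):
  R_A = Pb²(3a+b)/L³ = 13·5²·(3·15+5)/20³ = 65/32 kN
  M_A = Pab²/L² = 13·15·5²/20² = 195/16 kN·m
  R_B = Pa²(a+3b)/L³ = 13·15²·(15+3·5)/20³ = 351/32 kN
  M_B = -Pa²b/L² = -13·15²·5/20² = -585/16 kN·m
Superposition: R_A = -5617/480 kN, M_A = -2615/48 kN·m, R_B = -12143/480 kN, M_B = 3349/48 kN·m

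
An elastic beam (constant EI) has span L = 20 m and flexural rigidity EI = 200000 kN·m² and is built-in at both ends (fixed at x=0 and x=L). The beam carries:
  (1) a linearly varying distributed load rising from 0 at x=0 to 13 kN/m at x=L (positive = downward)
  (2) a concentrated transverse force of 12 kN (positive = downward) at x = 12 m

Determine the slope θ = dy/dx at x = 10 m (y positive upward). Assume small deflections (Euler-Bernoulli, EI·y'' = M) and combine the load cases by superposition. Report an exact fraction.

θ(10) = -2201/6000000 rad

Load 1 — triangular load w₀=13 kN/m (0→w₀ over full span):
  θ_1 = -w₀(2x(L-x)(L-2x)(x+2L)+x²(L-x)²)/(120LEI) = -13·(2·10·(20-10)·(20-2·10)·(10+2·20)+10²·(20-10)²)/(120·20·200000) = -13/48000 rad
Load 2 — point force P=12 kN at a=12 m (b=L-a=8):
  θ_2 = -Pb²x(2aL-(3a+b)x)/(2L³EI)  [x≤a] = -12·8²·10·(2·12·20-(3·12+8)·10)/(2·20³·200000) = -3/31250 rad
Superposition: θ = Σ θ_i = -2201/6000000 rad ≈ -0.000367 rad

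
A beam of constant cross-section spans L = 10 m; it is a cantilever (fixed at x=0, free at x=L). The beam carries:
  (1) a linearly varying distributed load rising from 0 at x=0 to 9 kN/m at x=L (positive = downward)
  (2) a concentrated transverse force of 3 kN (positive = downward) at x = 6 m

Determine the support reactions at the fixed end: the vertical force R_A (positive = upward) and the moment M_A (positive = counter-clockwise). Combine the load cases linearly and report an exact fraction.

R_A = 48 kN, M_A = 318 kN·m

Load 1 — triangular load w₀=9 kN/m (0→w₀ over full span):
  R_A = w₀L/2 = 9·10/2 = 45 kN
  M_A = w₀L²/3 = 9·10²/3 = 300 kN·m
Load 2 — point force P=3 kN at a=6 m (b=L-a=4):
  R_A = P = 3 kN
  M_A = Pa = 3·6 = 18 kN·m
Superposition: R_A = 48 kN, M_A = 318 kN·m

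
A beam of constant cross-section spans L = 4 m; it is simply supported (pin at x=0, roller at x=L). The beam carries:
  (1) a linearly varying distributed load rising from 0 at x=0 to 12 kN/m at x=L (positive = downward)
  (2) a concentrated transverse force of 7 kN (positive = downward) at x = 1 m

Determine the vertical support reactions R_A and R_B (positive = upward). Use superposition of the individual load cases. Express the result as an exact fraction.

Load 1 — triangular load w₀=12 kN/m (0→w₀ over full span):
  R_A = w₀L/6 = 12·4/6 = 8 kN
  R_B = w₀L/3 = 12·4/3 = 16 kN
Load 2 — point force P=7 kN at a=1 m (b=L-a=3):
  R_A = Pb/L = 7·3/4 = 21/4 kN
  R_B = Pa/L = 7·1/4 = 7/4 kN
Superposition: R_A = 53/4 kN, R_B = 71/4 kN

R_A = 53/4 kN, R_B = 71/4 kN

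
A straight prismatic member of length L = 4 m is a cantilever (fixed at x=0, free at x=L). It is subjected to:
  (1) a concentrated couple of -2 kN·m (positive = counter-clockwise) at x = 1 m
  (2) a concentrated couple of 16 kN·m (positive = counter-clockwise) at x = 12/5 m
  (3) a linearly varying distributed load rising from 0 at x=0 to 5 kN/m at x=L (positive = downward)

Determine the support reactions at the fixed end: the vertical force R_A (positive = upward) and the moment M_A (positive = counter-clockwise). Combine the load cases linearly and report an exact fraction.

R_A = 10 kN, M_A = 38/3 kN·m

Load 1 — applied couple M₀=-2 kN·m at a=1 m (b=L-a=3):
  R_A = 0 kN
  M_A = -M₀ = -(-2) = 2 kN·m
Load 2 — applied couple M₀=16 kN·m at a=12/5 m (b=L-a=8/5):
  R_A = 0 kN
  M_A = -M₀ = -16 kN·m
Load 3 — triangular load w₀=5 kN/m (0→w₀ over full span):
  R_A = w₀L/2 = 5·4/2 = 10 kN
  M_A = w₀L²/3 = 5·4²/3 = 80/3 kN·m
Superposition: R_A = 10 kN, M_A = 38/3 kN·m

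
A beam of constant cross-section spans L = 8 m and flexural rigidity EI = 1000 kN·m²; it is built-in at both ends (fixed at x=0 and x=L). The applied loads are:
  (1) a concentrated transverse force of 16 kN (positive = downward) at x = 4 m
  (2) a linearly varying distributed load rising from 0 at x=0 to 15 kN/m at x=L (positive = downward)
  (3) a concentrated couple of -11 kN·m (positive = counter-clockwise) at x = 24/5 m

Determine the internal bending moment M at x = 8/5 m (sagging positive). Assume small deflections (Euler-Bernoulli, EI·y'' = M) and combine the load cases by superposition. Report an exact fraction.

M(8/5) = -916/125 kN·m

Load 1 — point force P=16 kN at a=4 m (b=L-a=4):
  M_1 = Pb²(3a+b)x/L³ - Pab²/L²  [x≤a] = 16·4²·(3·4+4)·(8/5)/8³ - 16·4·4²/8² = -16/5 kN·m
Load 2 — triangular load w₀=15 kN/m (0→w₀ over full span):
  M_2 = 3w₀Lx/20 - w₀L²/30 - w₀x³/(6L) = 3·15·8·(8/5)/20 - 15·8²/30 - 15·(8/5)³/(6·8) = -112/25 kN·m
Load 3 — applied couple M₀=-11 kN·m at a=24/5 m (b=L-a=16/5):
  M_3 = R_Ax - M_A  [x≤a] with R_A=-99/50, M_A=-88/25 = (-99/50)·(8/5) - (-88/25) = 44/125 kN·m
Superposition: M = Σ M_i = -916/125 kN·m ≈ -7.328000 kN·m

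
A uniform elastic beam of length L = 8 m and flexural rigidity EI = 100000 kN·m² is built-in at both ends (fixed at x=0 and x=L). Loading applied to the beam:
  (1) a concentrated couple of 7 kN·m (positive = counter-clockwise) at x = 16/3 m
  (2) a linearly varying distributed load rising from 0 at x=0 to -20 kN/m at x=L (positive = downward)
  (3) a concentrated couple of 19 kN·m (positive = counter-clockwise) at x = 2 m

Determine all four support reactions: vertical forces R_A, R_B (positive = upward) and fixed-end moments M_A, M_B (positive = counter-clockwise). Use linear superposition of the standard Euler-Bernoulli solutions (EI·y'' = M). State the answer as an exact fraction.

R_A = -3871/192 kN, M_A = -2107/48 kN·m, R_B = -11489/192 kN, M_B = 1119/16 kN·m

Load 1 — applied couple M₀=7 kN·m at a=16/3 m (b=L-a=8/3):
  R_A = 6M₀ab/L³ = 6·7·(16/3)·(8/3)/8³ = 7/6 kN
  M_A = M₀b(2a-b)/L² = 7·(8/3)·(2·(16/3)-(8/3))/8² = 7/3 kN·m
  R_B = -6M₀ab/L³ = -6·7·(16/3)·(8/3)/8³ = -7/6 kN
  M_B = M₀a(2b-a)/L² = 7·(16/3)·(2·(8/3)-(16/3))/8² = 0 kN·m
Load 2 — triangular load w₀=-20 kN/m (0→w₀ over full span):
  R_A = 3w₀L/20 = 3·(-20)·8/20 = -24 kN
  M_A = w₀L²/30 = (-20)·8²/30 = -128/3 kN·m
  R_B = 7w₀L/20 = 7·(-20)·8/20 = -56 kN
  M_B = -w₀L²/20 = -(-20)·8²/20 = 64 kN·m
Load 3 — applied couple M₀=19 kN·m at a=2 m (b=L-a=6):
  R_A = 6M₀ab/L³ = 6·19·2·6/8³ = 171/64 kN
  M_A = M₀b(2a-b)/L² = 19·6·(2·2-6)/8² = -57/16 kN·m
  R_B = -6M₀ab/L³ = -6·19·2·6/8³ = -171/64 kN
  M_B = M₀a(2b-a)/L² = 19·2·(2·6-2)/8² = 95/16 kN·m
Superposition: R_A = -3871/192 kN, M_A = -2107/48 kN·m, R_B = -11489/192 kN, M_B = 1119/16 kN·m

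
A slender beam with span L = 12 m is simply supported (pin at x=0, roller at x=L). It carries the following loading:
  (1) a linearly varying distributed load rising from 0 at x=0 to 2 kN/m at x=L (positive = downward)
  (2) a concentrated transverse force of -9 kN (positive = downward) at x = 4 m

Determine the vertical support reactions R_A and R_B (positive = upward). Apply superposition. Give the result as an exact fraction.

R_A = -2 kN, R_B = 5 kN

Load 1 — triangular load w₀=2 kN/m (0→w₀ over full span):
  R_A = w₀L/6 = 2·12/6 = 4 kN
  R_B = w₀L/3 = 2·12/3 = 8 kN
Load 2 — point force P=-9 kN at a=4 m (b=L-a=8):
  R_A = Pb/L = (-9)·8/12 = -6 kN
  R_B = Pa/L = (-9)·4/12 = -3 kN
Superposition: R_A = -2 kN, R_B = 5 kN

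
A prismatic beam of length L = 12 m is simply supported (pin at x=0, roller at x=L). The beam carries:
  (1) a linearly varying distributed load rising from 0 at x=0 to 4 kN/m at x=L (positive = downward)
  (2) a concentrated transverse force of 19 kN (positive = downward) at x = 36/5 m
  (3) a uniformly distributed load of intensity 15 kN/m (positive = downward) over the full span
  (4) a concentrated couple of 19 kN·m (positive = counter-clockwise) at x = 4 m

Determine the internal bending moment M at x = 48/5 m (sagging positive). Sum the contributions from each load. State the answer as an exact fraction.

Load 1 — triangular load w₀=4 kN/m (0→w₀ over full span):
  M_1 = w₀Lx/6 - w₀x³/(6L) = 4·12·(48/5)/6 - 4·(48/5)³/(6·12) = 3456/125 kN·m
Load 2 — point force P=19 kN at a=36/5 m (b=L-a=24/5):
  M_2 = Pa(L-x)/L  [x>a] = 19·(36/5)·(12-(48/5))/12 = 684/25 kN·m
Load 3 — uniform load w=15 kN/m over full span:
  M_3 = wx(L-x)/2 = 15·(48/5)·(12-(48/5))/2 = 864/5 kN·m
Load 4 — applied couple M₀=19 kN·m at a=4 m (b=L-a=8):
  M_4 = M₀x/L - M₀  [x>a] = 19·(48/5)/12 - 19 = -19/5 kN·m
Superposition: M = Σ M_i = 28001/125 kN·m ≈ 224.008000 kN·m

M(48/5) = 28001/125 kN·m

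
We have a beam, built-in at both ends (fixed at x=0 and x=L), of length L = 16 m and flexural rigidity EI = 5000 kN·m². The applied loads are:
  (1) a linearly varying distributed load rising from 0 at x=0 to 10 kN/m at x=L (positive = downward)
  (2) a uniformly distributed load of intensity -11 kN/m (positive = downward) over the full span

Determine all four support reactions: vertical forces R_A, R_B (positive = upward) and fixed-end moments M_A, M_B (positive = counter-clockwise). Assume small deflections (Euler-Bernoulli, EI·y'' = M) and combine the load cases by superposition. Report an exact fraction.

R_A = -64 kN, M_A = -448/3 kN·m, R_B = -32 kN, M_B = 320/3 kN·m

Load 1 — triangular load w₀=10 kN/m (0→w₀ over full span):
  R_A = 3w₀L/20 = 3·10·16/20 = 24 kN
  M_A = w₀L²/30 = 10·16²/30 = 256/3 kN·m
  R_B = 7w₀L/20 = 7·10·16/20 = 56 kN
  M_B = -w₀L²/20 = -10·16²/20 = -128 kN·m
Load 2 — uniform load w=-11 kN/m over full span:
  R_A = wL/2 = (-11)·16/2 = -88 kN
  M_A = wL²/12 = (-11)·16²/12 = -704/3 kN·m
  R_B = wL/2 = (-11)·16/2 = -88 kN
  M_B = -wL²/12 = -(-11)·16²/12 = 704/3 kN·m
Superposition: R_A = -64 kN, M_A = -448/3 kN·m, R_B = -32 kN, M_B = 320/3 kN·m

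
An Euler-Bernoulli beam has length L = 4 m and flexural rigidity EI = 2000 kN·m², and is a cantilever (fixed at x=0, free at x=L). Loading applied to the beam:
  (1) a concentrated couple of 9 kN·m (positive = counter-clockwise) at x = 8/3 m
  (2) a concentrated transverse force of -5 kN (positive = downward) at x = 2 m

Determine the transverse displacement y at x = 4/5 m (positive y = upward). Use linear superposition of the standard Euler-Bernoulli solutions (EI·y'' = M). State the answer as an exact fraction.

Load 1 — applied couple M₀=9 kN·m at a=8/3 m (b=L-a=4/3):
  y_1 = M₀x²/(2EI)  [x≤a] = 9·(4/5)²/(2·2000) = 9/6250 m
Load 2 — point force P=-5 kN at a=2 m (b=L-a=2):
  y_2 = -Px²(3a-x)/(6EI)  [x≤a] = -(-5)·(4/5)²·(3·2-(4/5))/(6·2000) = 13/9375 m
Superposition: y = Σ y_i = 53/18750 m ≈ 0.002827 m

y(4/5) = 53/18750 m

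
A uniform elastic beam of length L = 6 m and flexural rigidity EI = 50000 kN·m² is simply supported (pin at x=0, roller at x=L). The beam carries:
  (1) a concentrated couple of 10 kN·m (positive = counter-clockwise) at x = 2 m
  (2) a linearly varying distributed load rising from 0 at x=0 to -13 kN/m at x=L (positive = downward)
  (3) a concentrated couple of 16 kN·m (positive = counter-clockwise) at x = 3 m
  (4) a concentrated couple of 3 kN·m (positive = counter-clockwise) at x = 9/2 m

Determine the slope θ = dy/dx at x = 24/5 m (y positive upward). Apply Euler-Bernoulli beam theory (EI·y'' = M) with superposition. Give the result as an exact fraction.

Load 1 — applied couple M₀=10 kN·m at a=2 m (b=L-a=4):
  θ_1 = (M₀x²/(2L)-M₀(x-a)+C₁)/EI  [x>a] with C₁=M₀(3b²-L²)/(6L)=10/3 = (10·(24/5)²/(2·6)-10·((24/5)-2)+(10/3))/50000 = -41/375000 rad
Load 2 — triangular load w₀=-13 kN/m (0→w₀ over full span):
  θ_2 = -w₀(7L⁴-30L²x²+15x⁴)/(360LEI) = -(-13)·(7·6⁴-30·6²·(24/5)²+15·(24/5)⁴)/(360·6·50000) = -29523/31250000 rad
Load 3 — applied couple M₀=16 kN·m at a=3 m (b=L-a=3):
  θ_3 = (M₀x²/(2L)-M₀(x-a)+C₁)/EI  [x>a] with C₁=M₀(3b²-L²)/(6L)=-4 = (16·(24/5)²/(2·6)-16·((24/5)-3)+(-4))/50000 = -13/312500 rad
Load 4 — applied couple M₀=3 kN·m at a=9/2 m (b=L-a=3/2):
  θ_4 = (M₀x²/(2L)-M₀(x-a)+C₁)/EI  [x>a] with C₁=M₀(3b²-L²)/(6L)=-39/16 = (3·(24/5)²/(2·6)-3·((24/5)-(9/2))+(-39/16))/50000 = 969/20000000 rad
Superposition: θ = Σ θ_i = -1570829/1500000000 rad ≈ -0.001047 rad

θ(24/5) = -1570829/1500000000 rad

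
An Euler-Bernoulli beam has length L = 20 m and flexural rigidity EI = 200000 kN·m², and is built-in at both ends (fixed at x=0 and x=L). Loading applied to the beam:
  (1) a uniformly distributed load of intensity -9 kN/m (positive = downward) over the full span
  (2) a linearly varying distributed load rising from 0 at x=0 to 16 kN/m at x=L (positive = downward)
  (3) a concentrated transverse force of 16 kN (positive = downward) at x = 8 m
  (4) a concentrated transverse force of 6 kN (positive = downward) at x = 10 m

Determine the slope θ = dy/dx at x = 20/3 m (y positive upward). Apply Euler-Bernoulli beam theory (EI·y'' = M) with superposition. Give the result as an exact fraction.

θ(20/3) = -26453/60750000 rad

Load 1 — uniform load w=-9 kN/m over full span:
  θ_1 = -wx(L-x)(L-2x)/(12EI) = -(-9)·(20/3)·(20-(20/3))·(20-2·(20/3))/(12·200000) = 1/450 rad
Load 2 — triangular load w₀=16 kN/m (0→w₀ over full span):
  θ_2 = -w₀(2x(L-x)(L-2x)(x+2L)+x²(L-x)²)/(120LEI) = -16·(2·(20/3)·(20-(20/3))·(20-2·(20/3))·((20/3)+2·20)+(20/3)²·(20-(20/3))²)/(120·20·200000) = -64/30375 rad
Load 3 — point force P=16 kN at a=8 m (b=L-a=12):
  θ_3 = -Pb²x(2aL-(3a+b)x)/(2L³EI)  [x≤a] = -16·12²·(20/3)·(2·8·20-(3·8+12)·(20/3))/(2·20³·200000) = -6/15625 rad
Load 4 — point force P=6 kN at a=10 m (b=L-a=10):
  θ_4 = -Pb²x(2aL-(3a+b)x)/(2L³EI)  [x≤a] = -6·10²·(20/3)·(2·10·20-(3·10+10)·(20/3))/(2·20³·200000) = -1/6000 rad
Superposition: θ = Σ θ_i = -26453/60750000 rad ≈ -0.000435 rad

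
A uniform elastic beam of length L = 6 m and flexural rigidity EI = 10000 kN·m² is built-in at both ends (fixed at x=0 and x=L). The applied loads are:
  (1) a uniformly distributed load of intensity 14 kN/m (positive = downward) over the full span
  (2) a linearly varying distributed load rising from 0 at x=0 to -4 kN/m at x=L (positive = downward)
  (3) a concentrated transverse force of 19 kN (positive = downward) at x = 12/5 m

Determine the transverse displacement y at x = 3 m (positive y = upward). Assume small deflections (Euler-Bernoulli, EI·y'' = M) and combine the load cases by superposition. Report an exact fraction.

Load 1 — uniform load w=14 kN/m over full span:
  y_1 = -wx²(L-x)²/(24EI) = -14·3²·(6-3)²/(24·10000) = -189/40000 m
Load 2 — triangular load w₀=-4 kN/m (0→w₀ over full span):
  y_2 = -w₀x²(L-x)²(x+2L)/(120LEI) = -(-4)·3²·(6-3)²·(3+2·6)/(120·6·10000) = 27/40000 m
Load 3 — point force P=19 kN at a=12/5 m (b=L-a=18/5):
  y_3 = -Pa²(L-x)²(3bL-(3b+a)(L-x))/(6L³EI)  [x>a] = -19·(12/5)²·(6-3)²·(3·(18/5)·6-(3·(18/5)+(12/5))·(6-3))/(6·6³·10000) = -1197/625000 m
Superposition: y = Σ y_i = -14913/2500000 m ≈ -0.005965 m

y(3) = -14913/2500000 m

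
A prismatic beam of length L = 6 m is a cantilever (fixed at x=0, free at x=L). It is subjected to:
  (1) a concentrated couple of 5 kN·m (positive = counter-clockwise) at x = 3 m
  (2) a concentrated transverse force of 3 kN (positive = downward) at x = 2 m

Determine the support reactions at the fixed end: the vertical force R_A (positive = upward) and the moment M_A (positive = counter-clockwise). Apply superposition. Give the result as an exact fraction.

Load 1 — applied couple M₀=5 kN·m at a=3 m (b=L-a=3):
  R_A = 0 kN
  M_A = -M₀ = -5 kN·m
Load 2 — point force P=3 kN at a=2 m (b=L-a=4):
  R_A = P = 3 kN
  M_A = Pa = 3·2 = 6 kN·m
Superposition: R_A = 3 kN, M_A = 1 kN·m

R_A = 3 kN, M_A = 1 kN·m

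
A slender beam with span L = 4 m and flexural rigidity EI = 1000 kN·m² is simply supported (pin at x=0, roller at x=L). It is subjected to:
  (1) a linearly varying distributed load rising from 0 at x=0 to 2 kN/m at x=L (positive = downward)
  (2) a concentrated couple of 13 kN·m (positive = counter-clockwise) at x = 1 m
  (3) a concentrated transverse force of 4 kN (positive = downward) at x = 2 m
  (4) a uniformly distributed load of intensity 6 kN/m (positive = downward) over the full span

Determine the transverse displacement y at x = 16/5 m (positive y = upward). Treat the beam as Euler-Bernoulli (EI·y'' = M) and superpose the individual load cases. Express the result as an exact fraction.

Load 1 — triangular load w₀=2 kN/m (0→w₀ over full span):
  y_1 = -w₀x(7L⁴-10L²x²+3x⁴)/(360LEI) = -2·(16/5)·(7·4⁴-10·4²·(16/5)²+3·(16/5)⁴)/(360·4·1000) = -4064/1953125 m
Load 2 — applied couple M₀=13 kN·m at a=1 m (b=L-a=3):
  y_2 = (M₀x³/(6L)-M₀(x-a)²/2+C₁x)/EI  [x>a] with C₁=M₀(3b²-L²)/(6L)=143/24 = (13·(16/5)³/(6·4)-13·((16/5)-1)²/2+(143/24)·(16/5))/1000 = 1339/250000 m
Load 3 — point force P=4 kN at a=2 m (b=L-a=2):
  y_3 = -Pa(L-x)(2Lx-a²-x²)/(6LEI)  [x>a] = -4·2·(4-(16/5))·(2·4·(16/5)-2²-(16/5)²)/(6·4·1000) = -142/46875 m
Load 4 — uniform load w=6 kN/m over full span:
  y_4 = -wx(L³-2Lx²+x³)/(24EI) = -6·(16/5)·(4³-2·4·(16/5)²+(16/5)³)/(24·1000) = -928/78125 m
Superposition: y = Σ y_i = -1090547/93750000 m ≈ -0.011633 m

y(16/5) = -1090547/93750000 m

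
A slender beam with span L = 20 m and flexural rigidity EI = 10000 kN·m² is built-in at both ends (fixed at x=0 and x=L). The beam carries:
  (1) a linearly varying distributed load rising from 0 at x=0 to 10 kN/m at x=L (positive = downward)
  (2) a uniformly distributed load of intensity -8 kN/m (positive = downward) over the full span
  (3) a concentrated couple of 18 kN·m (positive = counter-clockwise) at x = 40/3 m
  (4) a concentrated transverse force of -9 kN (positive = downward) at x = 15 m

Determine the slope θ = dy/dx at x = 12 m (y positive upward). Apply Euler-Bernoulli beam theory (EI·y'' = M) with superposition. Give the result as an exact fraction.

Load 1 — triangular load w₀=10 kN/m (0→w₀ over full span):
  θ_1 = -w₀(2x(L-x)(L-2x)(x+2L)+x²(L-x)²)/(120LEI) = -10·(2·12·(20-12)·(20-2·12)·(12+2·20)+12²·(20-12)²)/(120·20·10000) = 8/625 rad
Load 2 — uniform load w=-8 kN/m over full span:
  θ_2 = -wx(L-x)(L-2x)/(12EI) = -(-8)·12·(20-12)·(20-2·12)/(12·10000) = -16/625 rad
Load 3 — applied couple M₀=18 kN·m at a=40/3 m (b=L-a=20/3):
  θ_3 = (R_Ax²/2 - M_Ax)/EI  [x≤a] with R_A=6/5, M_A=6 = ((6/5)·12²/2 - 6·12)/10000 = 9/6250 rad
Load 4 — point force P=-9 kN at a=15 m (b=L-a=5):
  θ_4 = -Pb²x(2aL-(3a+b)x)/(2L³EI)  [x≤a] = -(-9)·5²·12·(2·15·20-(3·15+5)·12)/(2·20³·10000) = 0 rad
Superposition: θ = Σ θ_i = -71/6250 rad ≈ -0.011360 rad

θ(12) = -71/6250 rad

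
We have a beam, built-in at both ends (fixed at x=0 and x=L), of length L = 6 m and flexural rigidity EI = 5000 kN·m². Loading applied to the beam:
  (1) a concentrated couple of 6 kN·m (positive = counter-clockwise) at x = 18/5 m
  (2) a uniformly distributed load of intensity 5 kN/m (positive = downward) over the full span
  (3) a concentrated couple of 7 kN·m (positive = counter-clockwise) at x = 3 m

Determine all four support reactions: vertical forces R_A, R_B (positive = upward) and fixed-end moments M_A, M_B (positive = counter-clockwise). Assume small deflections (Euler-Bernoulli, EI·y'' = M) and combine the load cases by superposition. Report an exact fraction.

Load 1 — applied couple M₀=6 kN·m at a=18/5 m (b=L-a=12/5):
  R_A = 6M₀ab/L³ = 6·6·(18/5)·(12/5)/6³ = 36/25 kN
  M_A = M₀b(2a-b)/L² = 6·(12/5)·(2·(18/5)-(12/5))/6² = 48/25 kN·m
  R_B = -6M₀ab/L³ = -6·6·(18/5)·(12/5)/6³ = -36/25 kN
  M_B = M₀a(2b-a)/L² = 6·(18/5)·(2·(12/5)-(18/5))/6² = 18/25 kN·m
Load 2 — uniform load w=5 kN/m over full span:
  R_A = wL/2 = 5·6/2 = 15 kN
  M_A = wL²/12 = 5·6²/12 = 15 kN·m
  R_B = wL/2 = 5·6/2 = 15 kN
  M_B = -wL²/12 = -5·6²/12 = -15 kN·m
Load 3 — applied couple M₀=7 kN·m at a=3 m (b=L-a=3):
  R_A = 6M₀ab/L³ = 6·7·3·3/6³ = 7/4 kN
  M_A = M₀b(2a-b)/L² = 7·3·(2·3-3)/6² = 7/4 kN·m
  R_B = -6M₀ab/L³ = -6·7·3·3/6³ = -7/4 kN
  M_B = M₀a(2b-a)/L² = 7·3·(2·3-3)/6² = 7/4 kN·m
Superposition: R_A = 1819/100 kN, M_A = 1867/100 kN·m, R_B = 1181/100 kN, M_B = -1253/100 kN·m

R_A = 1819/100 kN, M_A = 1867/100 kN·m, R_B = 1181/100 kN, M_B = -1253/100 kN·m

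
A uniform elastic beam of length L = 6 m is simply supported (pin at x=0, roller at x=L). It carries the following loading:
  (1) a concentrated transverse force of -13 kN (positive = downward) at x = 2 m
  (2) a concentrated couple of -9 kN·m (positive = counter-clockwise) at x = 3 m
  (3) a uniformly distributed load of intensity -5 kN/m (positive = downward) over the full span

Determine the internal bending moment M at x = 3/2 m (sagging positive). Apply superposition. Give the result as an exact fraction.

Load 1 — point force P=-13 kN at a=2 m (b=L-a=4):
  M_1 = Pbx/L  [x≤a] = (-13)·4·(3/2)/6 = -13 kN·m
Load 2 — applied couple M₀=-9 kN·m at a=3 m (b=L-a=3):
  M_2 = M₀x/L  [x≤a] = (-9)·(3/2)/6 = -9/4 kN·m
Load 3 — uniform load w=-5 kN/m over full span:
  M_3 = wx(L-x)/2 = (-5)·(3/2)·(6-(3/2))/2 = -135/8 kN·m
Superposition: M = Σ M_i = -257/8 kN·m ≈ -32.125000 kN·m

M(3/2) = -257/8 kN·m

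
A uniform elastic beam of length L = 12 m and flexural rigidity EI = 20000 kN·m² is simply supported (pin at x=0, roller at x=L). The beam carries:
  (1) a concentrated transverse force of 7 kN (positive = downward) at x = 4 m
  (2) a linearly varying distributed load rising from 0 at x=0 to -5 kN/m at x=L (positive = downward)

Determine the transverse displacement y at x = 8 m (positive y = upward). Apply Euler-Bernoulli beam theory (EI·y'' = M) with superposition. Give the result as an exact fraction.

y(8) = 121/5625 m

Load 1 — point force P=7 kN at a=4 m (b=L-a=8):
  y_1 = -Pa(L-x)(2Lx-a²-x²)/(6LEI)  [x>a] = -7·4·(12-8)·(2·12·8-4²-8²)/(6·12·20000) = -49/5625 m
Load 2 — triangular load w₀=-5 kN/m (0→w₀ over full span):
  y_2 = -w₀x(7L⁴-10L²x²+3x⁴)/(360LEI) = -(-5)·8·(7·12⁴-10·12²·8²+3·8⁴)/(360·12·20000) = 34/1125 m
Superposition: y = Σ y_i = 121/5625 m ≈ 0.021511 m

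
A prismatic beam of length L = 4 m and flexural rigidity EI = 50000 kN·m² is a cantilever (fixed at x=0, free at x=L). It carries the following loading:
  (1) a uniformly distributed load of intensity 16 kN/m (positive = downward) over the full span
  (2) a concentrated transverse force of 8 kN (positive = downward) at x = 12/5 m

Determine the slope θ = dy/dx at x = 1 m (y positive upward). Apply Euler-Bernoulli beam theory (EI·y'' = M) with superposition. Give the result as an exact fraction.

θ(1) = -427/187500 rad

Load 1 — uniform load w=16 kN/m over full span:
  θ_1 = -wx(x²-3Lx+3L²)/(6EI) = -16·1·(1²-3·4·1+3·4²)/(6·50000) = -37/18750 rad
Load 2 — point force P=8 kN at a=12/5 m (b=L-a=8/5):
  θ_2 = -Px(2a-x)/(2EI)  [x≤a] = -8·1·(2·(12/5)-1)/(2·50000) = -19/62500 rad
Superposition: θ = Σ θ_i = -427/187500 rad ≈ -0.002277 rad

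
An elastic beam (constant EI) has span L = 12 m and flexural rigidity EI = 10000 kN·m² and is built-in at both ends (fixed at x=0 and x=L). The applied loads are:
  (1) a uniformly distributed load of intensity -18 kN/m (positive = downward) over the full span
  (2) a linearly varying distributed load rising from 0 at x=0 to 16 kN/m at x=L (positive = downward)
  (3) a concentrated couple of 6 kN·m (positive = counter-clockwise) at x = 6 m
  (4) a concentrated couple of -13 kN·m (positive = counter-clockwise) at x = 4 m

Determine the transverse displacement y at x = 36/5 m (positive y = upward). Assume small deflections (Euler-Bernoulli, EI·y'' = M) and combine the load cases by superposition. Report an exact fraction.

y(36/5) = 451073/9765625 m

Load 1 — uniform load w=-18 kN/m over full span:
  y_1 = -wx²(L-x)²/(24EI) = -(-18)·(36/5)²·(12-(36/5))²/(24·10000) = 34992/390625 m
Load 2 — triangular load w₀=16 kN/m (0→w₀ over full span):
  y_2 = -w₀x²(L-x)²(x+2L)/(120LEI) = -16·(36/5)²·(12-(36/5))²·((36/5)+2·12)/(120·12·10000) = -404352/9765625 m
Load 3 — applied couple M₀=6 kN·m at a=6 m (b=L-a=6):
  y_3 = (R_Ax³/6 - M_Ax²/2 - M₀(x-a)²/2)/EI  [x>a] with R_A=3/4, M_A=3/2 = ((3/4)·(36/5)³/6 - (3/2)·(36/5)²/2 - 6·((36/5)-6)²/2)/10000 = 27/78125 m
Load 4 — applied couple M₀=-13 kN·m at a=4 m (b=L-a=8):
  y_4 = (R_Ax³/6 - M_Ax²/2 - M₀(x-a)²/2)/EI  [x>a] with R_A=-13/9, M_A=0 = ((-13/9)·(36/5)³/6 - 0·(36/5)²/2 - (-13)·((36/5)-4)²/2)/10000 = -182/78125 m
Superposition: y = Σ y_i = 451073/9765625 m ≈ 0.046190 m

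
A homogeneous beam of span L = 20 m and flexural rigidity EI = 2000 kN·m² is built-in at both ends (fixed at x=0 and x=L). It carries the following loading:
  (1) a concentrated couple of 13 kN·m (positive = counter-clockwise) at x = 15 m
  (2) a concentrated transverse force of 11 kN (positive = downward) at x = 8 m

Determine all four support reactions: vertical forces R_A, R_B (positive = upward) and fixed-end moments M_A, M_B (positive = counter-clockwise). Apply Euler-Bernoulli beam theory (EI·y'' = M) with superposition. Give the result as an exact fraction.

R_A = 31437/4000 kN, M_A = 14297/400 kN·m, R_B = 12563/4000 kN, M_B = -9423/400 kN·m

Load 1 — applied couple M₀=13 kN·m at a=15 m (b=L-a=5):
  R_A = 6M₀ab/L³ = 6·13·15·5/20³ = 117/160 kN
  M_A = M₀b(2a-b)/L² = 13·5·(2·15-5)/20² = 65/16 kN·m
  R_B = -6M₀ab/L³ = -6·13·15·5/20³ = -117/160 kN
  M_B = M₀a(2b-a)/L² = 13·15·(2·5-15)/20² = -39/16 kN·m
Load 2 — point force P=11 kN at a=8 m (b=L-a=12):
  R_A = Pb²(3a+b)/L³ = 11·12²·(3·8+12)/20³ = 891/125 kN
  M_A = Pab²/L² = 11·8·12²/20² = 792/25 kN·m
  R_B = Pa²(a+3b)/L³ = 11·8²·(8+3·12)/20³ = 484/125 kN
  M_B = -Pa²b/L² = -11·8²·12/20² = -528/25 kN·m
Superposition: R_A = 31437/4000 kN, M_A = 14297/400 kN·m, R_B = 12563/4000 kN, M_B = -9423/400 kN·m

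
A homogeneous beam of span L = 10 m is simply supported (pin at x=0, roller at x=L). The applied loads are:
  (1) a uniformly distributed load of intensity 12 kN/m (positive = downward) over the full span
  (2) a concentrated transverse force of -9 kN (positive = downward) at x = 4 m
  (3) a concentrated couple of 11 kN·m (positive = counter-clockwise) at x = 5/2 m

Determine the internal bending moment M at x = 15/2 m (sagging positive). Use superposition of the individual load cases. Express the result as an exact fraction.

Load 1 — uniform load w=12 kN/m over full span:
  M_1 = wx(L-x)/2 = 12·(15/2)·(10-(15/2))/2 = 225/2 kN·m
Load 2 — point force P=-9 kN at a=4 m (b=L-a=6):
  M_2 = Pa(L-x)/L  [x>a] = (-9)·4·(10-(15/2))/10 = -9 kN·m
Load 3 — applied couple M₀=11 kN·m at a=5/2 m (b=L-a=15/2):
  M_3 = M₀x/L - M₀  [x>a] = 11·(15/2)/10 - 11 = -11/4 kN·m
Superposition: M = Σ M_i = 403/4 kN·m ≈ 100.750000 kN·m

M(15/2) = 403/4 kN·m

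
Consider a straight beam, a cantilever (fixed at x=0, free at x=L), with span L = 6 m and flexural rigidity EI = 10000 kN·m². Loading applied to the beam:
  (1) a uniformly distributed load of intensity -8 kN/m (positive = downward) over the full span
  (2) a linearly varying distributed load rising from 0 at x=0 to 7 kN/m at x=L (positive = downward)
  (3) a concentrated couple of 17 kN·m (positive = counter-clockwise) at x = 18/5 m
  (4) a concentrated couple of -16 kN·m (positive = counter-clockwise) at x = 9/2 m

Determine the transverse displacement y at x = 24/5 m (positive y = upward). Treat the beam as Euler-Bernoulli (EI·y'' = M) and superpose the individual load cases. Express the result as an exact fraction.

Load 1 — uniform load w=-8 kN/m over full span:
  y_1 = -wx²(x²-4Lx+6L²)/(24EI) = -(-8)·(24/5)²·((24/5)²-4·6·(24/5)+6·6²)/(24·10000) = 37152/390625 m
Load 2 — triangular load w₀=7 kN/m (0→w₀ over full span):
  y_2 = (w₀Lx³/12-w₀L²x²/6-w₀x⁵/(120L))/EI = (7·6·(24/5)³/12-7·6²·(24/5)²/6-7·(24/5)⁵/(120·6))/10000 = -591192/9765625 m
Load 3 — applied couple M₀=17 kN·m at a=18/5 m (b=L-a=12/5):
  y_3 = M₀a(2x-a)/(2EI)  [x>a] = 17·(18/5)·(2·(24/5)-(18/5))/(2·10000) = 459/25000 m
Load 4 — applied couple M₀=-16 kN·m at a=9/2 m (b=L-a=3/2):
  y_4 = M₀a(2x-a)/(2EI)  [x>a] = (-16)·(9/2)·(2·(24/5)-(9/2))/(2·10000) = -459/25000 m
Superposition: y = Σ y_i = 337608/9765625 m ≈ 0.034571 m

y(24/5) = 337608/9765625 m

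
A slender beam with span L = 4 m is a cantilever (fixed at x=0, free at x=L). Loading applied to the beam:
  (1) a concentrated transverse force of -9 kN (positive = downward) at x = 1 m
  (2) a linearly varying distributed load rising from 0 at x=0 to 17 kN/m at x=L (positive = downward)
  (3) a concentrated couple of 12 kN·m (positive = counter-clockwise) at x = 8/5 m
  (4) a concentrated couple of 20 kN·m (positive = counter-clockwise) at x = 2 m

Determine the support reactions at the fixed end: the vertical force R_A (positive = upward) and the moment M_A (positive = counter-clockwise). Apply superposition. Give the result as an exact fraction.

R_A = 25 kN, M_A = 149/3 kN·m

Load 1 — point force P=-9 kN at a=1 m (b=L-a=3):
  R_A = P = (-9) = -9 kN
  M_A = Pa = (-9)·1 = -9 kN·m
Load 2 — triangular load w₀=17 kN/m (0→w₀ over full span):
  R_A = w₀L/2 = 17·4/2 = 34 kN
  M_A = w₀L²/3 = 17·4²/3 = 272/3 kN·m
Load 3 — applied couple M₀=12 kN·m at a=8/5 m (b=L-a=12/5):
  R_A = 0 kN
  M_A = -M₀ = -12 kN·m
Load 4 — applied couple M₀=20 kN·m at a=2 m (b=L-a=2):
  R_A = 0 kN
  M_A = -M₀ = -20 kN·m
Superposition: R_A = 25 kN, M_A = 149/3 kN·m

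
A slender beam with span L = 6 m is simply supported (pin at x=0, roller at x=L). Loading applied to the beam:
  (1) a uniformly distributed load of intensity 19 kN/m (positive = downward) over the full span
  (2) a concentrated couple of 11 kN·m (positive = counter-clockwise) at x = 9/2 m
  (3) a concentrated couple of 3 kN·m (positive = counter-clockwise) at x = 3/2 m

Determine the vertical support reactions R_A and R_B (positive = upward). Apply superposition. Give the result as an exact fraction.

R_A = 178/3 kN, R_B = 164/3 kN

Load 1 — uniform load w=19 kN/m over full span:
  R_A = wL/2 = 19·6/2 = 57 kN
  R_B = wL/2 = 19·6/2 = 57 kN
Load 2 — applied couple M₀=11 kN·m at a=9/2 m (b=L-a=3/2):
  R_A = M₀/L = 11/6 kN
  R_B = -M₀/L = -11/6 kN
Load 3 — applied couple M₀=3 kN·m at a=3/2 m (b=L-a=9/2):
  R_A = M₀/L = 3/6 = 1/2 kN
  R_B = -M₀/L = -3/6 = -1/2 kN
Superposition: R_A = 178/3 kN, R_B = 164/3 kN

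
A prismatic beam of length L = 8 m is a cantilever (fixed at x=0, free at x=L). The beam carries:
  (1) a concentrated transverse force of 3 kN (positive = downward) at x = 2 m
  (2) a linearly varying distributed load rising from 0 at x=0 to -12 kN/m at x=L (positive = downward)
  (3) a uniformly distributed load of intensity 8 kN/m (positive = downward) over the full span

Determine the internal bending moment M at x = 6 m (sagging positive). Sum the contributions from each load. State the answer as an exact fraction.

Load 1 — point force P=3 kN at a=2 m (b=L-a=6):
  M_1 = 0  [x>a] = 0 kN·m
Load 2 — triangular load w₀=-12 kN/m (0→w₀ over full span):
  M_2 = w₀Lx/2 - w₀L²/3 - w₀x³/(6L) = (-12)·8·6/2 - (-12)·8²/3 - (-12)·6³/(6·8) = 22 kN·m
Load 3 — uniform load w=8 kN/m over full span:
  M_3 = -w(L-x)²/2 = -8·(8-6)²/2 = -16 kN·m
Superposition: M = Σ M_i = 6 kN·m ≈ 6.000000 kN·m

M(6) = 6 kN·m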